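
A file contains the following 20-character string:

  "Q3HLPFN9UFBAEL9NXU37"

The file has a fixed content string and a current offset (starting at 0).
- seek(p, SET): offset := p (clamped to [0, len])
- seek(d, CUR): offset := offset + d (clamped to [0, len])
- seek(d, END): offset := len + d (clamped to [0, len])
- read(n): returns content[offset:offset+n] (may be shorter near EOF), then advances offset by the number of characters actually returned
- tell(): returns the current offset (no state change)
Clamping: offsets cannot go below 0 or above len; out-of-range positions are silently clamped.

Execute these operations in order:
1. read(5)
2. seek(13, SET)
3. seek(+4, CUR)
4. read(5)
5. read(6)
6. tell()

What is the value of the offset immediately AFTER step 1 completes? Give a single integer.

After 1 (read(5)): returned 'Q3HLP', offset=5

Answer: 5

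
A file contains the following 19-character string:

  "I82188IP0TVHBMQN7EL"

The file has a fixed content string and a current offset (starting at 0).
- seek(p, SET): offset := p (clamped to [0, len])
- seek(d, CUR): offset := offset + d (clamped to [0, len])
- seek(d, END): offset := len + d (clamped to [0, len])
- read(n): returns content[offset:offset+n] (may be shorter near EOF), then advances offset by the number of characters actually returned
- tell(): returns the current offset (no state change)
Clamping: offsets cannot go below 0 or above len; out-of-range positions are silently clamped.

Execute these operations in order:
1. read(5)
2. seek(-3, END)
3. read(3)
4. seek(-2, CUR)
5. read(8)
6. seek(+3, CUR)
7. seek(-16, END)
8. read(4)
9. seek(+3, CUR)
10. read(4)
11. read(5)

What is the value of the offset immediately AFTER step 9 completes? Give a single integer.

After 1 (read(5)): returned 'I8218', offset=5
After 2 (seek(-3, END)): offset=16
After 3 (read(3)): returned '7EL', offset=19
After 4 (seek(-2, CUR)): offset=17
After 5 (read(8)): returned 'EL', offset=19
After 6 (seek(+3, CUR)): offset=19
After 7 (seek(-16, END)): offset=3
After 8 (read(4)): returned '188I', offset=7
After 9 (seek(+3, CUR)): offset=10

Answer: 10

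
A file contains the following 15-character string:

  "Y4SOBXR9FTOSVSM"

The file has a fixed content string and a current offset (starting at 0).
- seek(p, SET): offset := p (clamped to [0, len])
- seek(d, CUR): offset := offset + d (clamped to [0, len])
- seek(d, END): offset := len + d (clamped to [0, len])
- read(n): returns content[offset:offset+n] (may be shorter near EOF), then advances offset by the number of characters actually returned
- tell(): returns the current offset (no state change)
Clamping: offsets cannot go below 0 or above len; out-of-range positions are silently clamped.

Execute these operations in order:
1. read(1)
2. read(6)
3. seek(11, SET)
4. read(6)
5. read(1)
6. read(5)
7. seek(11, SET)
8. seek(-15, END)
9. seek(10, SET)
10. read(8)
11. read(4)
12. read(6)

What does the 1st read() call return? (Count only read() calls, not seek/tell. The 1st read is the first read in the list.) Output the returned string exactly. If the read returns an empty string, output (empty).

After 1 (read(1)): returned 'Y', offset=1
After 2 (read(6)): returned '4SOBXR', offset=7
After 3 (seek(11, SET)): offset=11
After 4 (read(6)): returned 'SVSM', offset=15
After 5 (read(1)): returned '', offset=15
After 6 (read(5)): returned '', offset=15
After 7 (seek(11, SET)): offset=11
After 8 (seek(-15, END)): offset=0
After 9 (seek(10, SET)): offset=10
After 10 (read(8)): returned 'OSVSM', offset=15
After 11 (read(4)): returned '', offset=15
After 12 (read(6)): returned '', offset=15

Answer: Y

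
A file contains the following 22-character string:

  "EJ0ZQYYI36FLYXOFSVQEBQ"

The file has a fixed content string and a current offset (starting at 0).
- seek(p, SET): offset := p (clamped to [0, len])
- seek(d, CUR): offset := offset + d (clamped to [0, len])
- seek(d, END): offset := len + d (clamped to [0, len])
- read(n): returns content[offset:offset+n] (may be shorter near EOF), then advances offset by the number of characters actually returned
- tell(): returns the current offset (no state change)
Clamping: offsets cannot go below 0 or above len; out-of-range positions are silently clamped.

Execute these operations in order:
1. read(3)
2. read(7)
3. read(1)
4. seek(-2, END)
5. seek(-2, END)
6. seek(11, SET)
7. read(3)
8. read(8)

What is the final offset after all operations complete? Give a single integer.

Answer: 22

Derivation:
After 1 (read(3)): returned 'EJ0', offset=3
After 2 (read(7)): returned 'ZQYYI36', offset=10
After 3 (read(1)): returned 'F', offset=11
After 4 (seek(-2, END)): offset=20
After 5 (seek(-2, END)): offset=20
After 6 (seek(11, SET)): offset=11
After 7 (read(3)): returned 'LYX', offset=14
After 8 (read(8)): returned 'OFSVQEBQ', offset=22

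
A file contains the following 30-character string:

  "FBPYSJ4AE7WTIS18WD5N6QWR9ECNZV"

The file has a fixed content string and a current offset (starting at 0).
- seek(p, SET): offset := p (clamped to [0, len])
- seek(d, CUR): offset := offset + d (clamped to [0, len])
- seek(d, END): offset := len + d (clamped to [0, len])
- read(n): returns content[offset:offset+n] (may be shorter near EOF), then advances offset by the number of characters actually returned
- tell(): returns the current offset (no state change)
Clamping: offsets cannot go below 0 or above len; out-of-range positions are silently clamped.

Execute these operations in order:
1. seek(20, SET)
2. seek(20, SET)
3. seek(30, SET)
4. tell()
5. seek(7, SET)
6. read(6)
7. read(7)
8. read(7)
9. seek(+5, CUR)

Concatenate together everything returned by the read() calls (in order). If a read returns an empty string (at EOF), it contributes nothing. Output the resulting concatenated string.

Answer: AE7WTIS18WD5N6QWR9EC

Derivation:
After 1 (seek(20, SET)): offset=20
After 2 (seek(20, SET)): offset=20
After 3 (seek(30, SET)): offset=30
After 4 (tell()): offset=30
After 5 (seek(7, SET)): offset=7
After 6 (read(6)): returned 'AE7WTI', offset=13
After 7 (read(7)): returned 'S18WD5N', offset=20
After 8 (read(7)): returned '6QWR9EC', offset=27
After 9 (seek(+5, CUR)): offset=30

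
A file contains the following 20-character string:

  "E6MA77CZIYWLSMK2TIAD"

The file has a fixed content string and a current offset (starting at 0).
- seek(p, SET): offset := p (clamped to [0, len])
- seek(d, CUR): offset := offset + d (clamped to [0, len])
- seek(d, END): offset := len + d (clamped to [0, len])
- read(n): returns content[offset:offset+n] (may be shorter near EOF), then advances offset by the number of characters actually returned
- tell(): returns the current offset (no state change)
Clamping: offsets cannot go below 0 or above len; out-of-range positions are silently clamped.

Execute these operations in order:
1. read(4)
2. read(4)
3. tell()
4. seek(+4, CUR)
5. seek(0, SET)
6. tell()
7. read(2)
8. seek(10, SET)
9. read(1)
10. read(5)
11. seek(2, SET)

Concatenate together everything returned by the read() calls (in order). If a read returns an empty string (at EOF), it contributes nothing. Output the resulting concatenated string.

After 1 (read(4)): returned 'E6MA', offset=4
After 2 (read(4)): returned '77CZ', offset=8
After 3 (tell()): offset=8
After 4 (seek(+4, CUR)): offset=12
After 5 (seek(0, SET)): offset=0
After 6 (tell()): offset=0
After 7 (read(2)): returned 'E6', offset=2
After 8 (seek(10, SET)): offset=10
After 9 (read(1)): returned 'W', offset=11
After 10 (read(5)): returned 'LSMK2', offset=16
After 11 (seek(2, SET)): offset=2

Answer: E6MA77CZE6WLSMK2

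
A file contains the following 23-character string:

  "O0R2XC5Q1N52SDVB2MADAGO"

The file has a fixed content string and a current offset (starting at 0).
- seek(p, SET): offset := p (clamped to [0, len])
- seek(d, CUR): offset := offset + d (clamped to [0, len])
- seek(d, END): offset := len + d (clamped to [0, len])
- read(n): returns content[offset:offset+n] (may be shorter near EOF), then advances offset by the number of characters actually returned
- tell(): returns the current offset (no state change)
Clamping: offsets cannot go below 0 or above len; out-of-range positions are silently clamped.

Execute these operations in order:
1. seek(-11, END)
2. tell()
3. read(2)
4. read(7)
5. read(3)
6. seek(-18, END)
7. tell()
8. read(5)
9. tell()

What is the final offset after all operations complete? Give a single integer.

After 1 (seek(-11, END)): offset=12
After 2 (tell()): offset=12
After 3 (read(2)): returned 'SD', offset=14
After 4 (read(7)): returned 'VB2MADA', offset=21
After 5 (read(3)): returned 'GO', offset=23
After 6 (seek(-18, END)): offset=5
After 7 (tell()): offset=5
After 8 (read(5)): returned 'C5Q1N', offset=10
After 9 (tell()): offset=10

Answer: 10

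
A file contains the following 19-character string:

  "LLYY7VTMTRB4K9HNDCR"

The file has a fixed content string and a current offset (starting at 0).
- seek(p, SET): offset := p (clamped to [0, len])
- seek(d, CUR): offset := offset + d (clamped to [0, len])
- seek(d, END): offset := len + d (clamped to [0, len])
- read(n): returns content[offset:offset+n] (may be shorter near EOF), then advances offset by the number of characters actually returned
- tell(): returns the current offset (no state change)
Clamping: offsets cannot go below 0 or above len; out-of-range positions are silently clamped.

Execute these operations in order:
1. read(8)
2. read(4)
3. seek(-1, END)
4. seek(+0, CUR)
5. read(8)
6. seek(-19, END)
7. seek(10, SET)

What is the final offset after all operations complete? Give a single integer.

After 1 (read(8)): returned 'LLYY7VTM', offset=8
After 2 (read(4)): returned 'TRB4', offset=12
After 3 (seek(-1, END)): offset=18
After 4 (seek(+0, CUR)): offset=18
After 5 (read(8)): returned 'R', offset=19
After 6 (seek(-19, END)): offset=0
After 7 (seek(10, SET)): offset=10

Answer: 10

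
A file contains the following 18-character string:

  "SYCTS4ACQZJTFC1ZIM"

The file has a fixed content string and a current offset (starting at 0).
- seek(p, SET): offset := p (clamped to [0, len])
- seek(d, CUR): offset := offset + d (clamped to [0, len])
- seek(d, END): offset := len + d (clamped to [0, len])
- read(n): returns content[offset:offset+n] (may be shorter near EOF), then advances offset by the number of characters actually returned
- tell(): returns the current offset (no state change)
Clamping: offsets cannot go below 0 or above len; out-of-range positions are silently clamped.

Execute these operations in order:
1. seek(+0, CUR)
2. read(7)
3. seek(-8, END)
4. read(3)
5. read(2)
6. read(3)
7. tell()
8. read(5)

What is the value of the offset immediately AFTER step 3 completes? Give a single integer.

Answer: 10

Derivation:
After 1 (seek(+0, CUR)): offset=0
After 2 (read(7)): returned 'SYCTS4A', offset=7
After 3 (seek(-8, END)): offset=10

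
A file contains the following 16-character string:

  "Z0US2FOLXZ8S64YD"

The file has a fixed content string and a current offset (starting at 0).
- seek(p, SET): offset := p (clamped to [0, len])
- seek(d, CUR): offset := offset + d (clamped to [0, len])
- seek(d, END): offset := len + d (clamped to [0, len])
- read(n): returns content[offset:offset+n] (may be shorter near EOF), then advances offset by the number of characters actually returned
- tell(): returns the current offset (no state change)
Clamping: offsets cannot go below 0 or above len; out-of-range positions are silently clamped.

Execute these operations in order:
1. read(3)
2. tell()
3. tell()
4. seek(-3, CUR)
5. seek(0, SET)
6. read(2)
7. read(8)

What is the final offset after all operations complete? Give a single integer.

Answer: 10

Derivation:
After 1 (read(3)): returned 'Z0U', offset=3
After 2 (tell()): offset=3
After 3 (tell()): offset=3
After 4 (seek(-3, CUR)): offset=0
After 5 (seek(0, SET)): offset=0
After 6 (read(2)): returned 'Z0', offset=2
After 7 (read(8)): returned 'US2FOLXZ', offset=10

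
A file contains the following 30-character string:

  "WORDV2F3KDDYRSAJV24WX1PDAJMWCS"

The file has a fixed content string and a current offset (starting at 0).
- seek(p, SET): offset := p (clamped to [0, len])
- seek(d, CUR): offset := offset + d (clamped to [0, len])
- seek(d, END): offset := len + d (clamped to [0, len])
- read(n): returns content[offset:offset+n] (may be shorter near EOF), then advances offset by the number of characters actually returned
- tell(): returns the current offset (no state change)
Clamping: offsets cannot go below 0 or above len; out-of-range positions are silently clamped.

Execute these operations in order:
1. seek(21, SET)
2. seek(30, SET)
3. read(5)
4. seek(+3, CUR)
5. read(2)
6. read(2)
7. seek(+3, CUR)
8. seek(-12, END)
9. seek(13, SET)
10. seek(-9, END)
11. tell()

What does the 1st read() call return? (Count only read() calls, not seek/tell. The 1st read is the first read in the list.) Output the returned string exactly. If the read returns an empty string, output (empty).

Answer: (empty)

Derivation:
After 1 (seek(21, SET)): offset=21
After 2 (seek(30, SET)): offset=30
After 3 (read(5)): returned '', offset=30
After 4 (seek(+3, CUR)): offset=30
After 5 (read(2)): returned '', offset=30
After 6 (read(2)): returned '', offset=30
After 7 (seek(+3, CUR)): offset=30
After 8 (seek(-12, END)): offset=18
After 9 (seek(13, SET)): offset=13
After 10 (seek(-9, END)): offset=21
After 11 (tell()): offset=21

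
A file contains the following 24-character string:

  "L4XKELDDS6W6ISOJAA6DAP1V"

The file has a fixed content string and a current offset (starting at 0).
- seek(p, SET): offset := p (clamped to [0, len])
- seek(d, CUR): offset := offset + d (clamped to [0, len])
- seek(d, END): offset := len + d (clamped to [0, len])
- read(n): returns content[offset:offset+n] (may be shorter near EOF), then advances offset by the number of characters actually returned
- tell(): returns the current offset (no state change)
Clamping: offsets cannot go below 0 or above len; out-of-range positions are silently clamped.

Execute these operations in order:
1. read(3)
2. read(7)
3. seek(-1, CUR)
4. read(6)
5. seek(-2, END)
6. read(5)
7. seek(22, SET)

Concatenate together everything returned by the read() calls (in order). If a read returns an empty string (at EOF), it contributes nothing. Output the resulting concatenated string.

After 1 (read(3)): returned 'L4X', offset=3
After 2 (read(7)): returned 'KELDDS6', offset=10
After 3 (seek(-1, CUR)): offset=9
After 4 (read(6)): returned '6W6ISO', offset=15
After 5 (seek(-2, END)): offset=22
After 6 (read(5)): returned '1V', offset=24
After 7 (seek(22, SET)): offset=22

Answer: L4XKELDDS66W6ISO1V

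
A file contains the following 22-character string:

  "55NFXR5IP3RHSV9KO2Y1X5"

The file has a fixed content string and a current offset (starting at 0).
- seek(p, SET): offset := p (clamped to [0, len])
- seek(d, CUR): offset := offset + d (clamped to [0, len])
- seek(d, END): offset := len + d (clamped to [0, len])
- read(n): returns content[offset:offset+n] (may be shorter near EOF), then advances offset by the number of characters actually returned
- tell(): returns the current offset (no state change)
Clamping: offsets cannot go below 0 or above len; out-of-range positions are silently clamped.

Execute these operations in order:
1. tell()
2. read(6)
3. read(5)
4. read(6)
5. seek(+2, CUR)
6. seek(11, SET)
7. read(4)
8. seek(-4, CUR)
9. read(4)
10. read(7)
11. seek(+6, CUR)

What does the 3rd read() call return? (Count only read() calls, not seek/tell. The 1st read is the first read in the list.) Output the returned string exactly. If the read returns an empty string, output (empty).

Answer: HSV9KO

Derivation:
After 1 (tell()): offset=0
After 2 (read(6)): returned '55NFXR', offset=6
After 3 (read(5)): returned '5IP3R', offset=11
After 4 (read(6)): returned 'HSV9KO', offset=17
After 5 (seek(+2, CUR)): offset=19
After 6 (seek(11, SET)): offset=11
After 7 (read(4)): returned 'HSV9', offset=15
After 8 (seek(-4, CUR)): offset=11
After 9 (read(4)): returned 'HSV9', offset=15
After 10 (read(7)): returned 'KO2Y1X5', offset=22
After 11 (seek(+6, CUR)): offset=22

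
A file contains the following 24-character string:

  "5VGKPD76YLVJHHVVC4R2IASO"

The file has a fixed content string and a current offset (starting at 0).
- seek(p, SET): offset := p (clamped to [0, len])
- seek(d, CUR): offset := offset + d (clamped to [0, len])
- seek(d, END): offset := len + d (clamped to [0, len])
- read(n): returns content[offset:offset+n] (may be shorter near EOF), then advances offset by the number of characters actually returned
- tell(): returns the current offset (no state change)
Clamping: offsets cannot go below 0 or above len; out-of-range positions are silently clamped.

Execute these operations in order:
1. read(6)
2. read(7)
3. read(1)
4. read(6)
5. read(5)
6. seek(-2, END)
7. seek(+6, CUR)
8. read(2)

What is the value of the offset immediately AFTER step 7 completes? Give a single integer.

After 1 (read(6)): returned '5VGKPD', offset=6
After 2 (read(7)): returned '76YLVJH', offset=13
After 3 (read(1)): returned 'H', offset=14
After 4 (read(6)): returned 'VVC4R2', offset=20
After 5 (read(5)): returned 'IASO', offset=24
After 6 (seek(-2, END)): offset=22
After 7 (seek(+6, CUR)): offset=24

Answer: 24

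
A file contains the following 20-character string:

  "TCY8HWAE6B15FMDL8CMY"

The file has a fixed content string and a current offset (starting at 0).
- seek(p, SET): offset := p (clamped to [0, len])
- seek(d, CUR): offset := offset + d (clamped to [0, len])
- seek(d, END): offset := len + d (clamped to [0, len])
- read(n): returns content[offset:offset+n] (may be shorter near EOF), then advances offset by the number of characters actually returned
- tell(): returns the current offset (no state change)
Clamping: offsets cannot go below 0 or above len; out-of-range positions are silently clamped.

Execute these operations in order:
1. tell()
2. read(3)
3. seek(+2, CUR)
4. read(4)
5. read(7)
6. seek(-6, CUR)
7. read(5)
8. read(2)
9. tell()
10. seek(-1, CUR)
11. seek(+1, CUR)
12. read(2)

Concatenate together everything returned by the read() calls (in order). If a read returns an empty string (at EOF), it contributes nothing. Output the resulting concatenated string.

Answer: TCYWAE6B15FMDL15FMDL8CM

Derivation:
After 1 (tell()): offset=0
After 2 (read(3)): returned 'TCY', offset=3
After 3 (seek(+2, CUR)): offset=5
After 4 (read(4)): returned 'WAE6', offset=9
After 5 (read(7)): returned 'B15FMDL', offset=16
After 6 (seek(-6, CUR)): offset=10
After 7 (read(5)): returned '15FMD', offset=15
After 8 (read(2)): returned 'L8', offset=17
After 9 (tell()): offset=17
After 10 (seek(-1, CUR)): offset=16
After 11 (seek(+1, CUR)): offset=17
After 12 (read(2)): returned 'CM', offset=19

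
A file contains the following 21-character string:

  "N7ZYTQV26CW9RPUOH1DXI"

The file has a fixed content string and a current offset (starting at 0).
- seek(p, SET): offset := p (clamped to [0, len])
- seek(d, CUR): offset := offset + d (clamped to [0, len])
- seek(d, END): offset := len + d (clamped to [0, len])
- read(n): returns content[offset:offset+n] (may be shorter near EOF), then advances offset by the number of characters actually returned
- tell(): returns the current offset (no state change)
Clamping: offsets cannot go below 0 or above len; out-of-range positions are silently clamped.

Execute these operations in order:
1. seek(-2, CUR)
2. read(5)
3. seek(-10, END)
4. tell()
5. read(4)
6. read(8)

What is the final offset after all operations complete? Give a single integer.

After 1 (seek(-2, CUR)): offset=0
After 2 (read(5)): returned 'N7ZYT', offset=5
After 3 (seek(-10, END)): offset=11
After 4 (tell()): offset=11
After 5 (read(4)): returned '9RPU', offset=15
After 6 (read(8)): returned 'OH1DXI', offset=21

Answer: 21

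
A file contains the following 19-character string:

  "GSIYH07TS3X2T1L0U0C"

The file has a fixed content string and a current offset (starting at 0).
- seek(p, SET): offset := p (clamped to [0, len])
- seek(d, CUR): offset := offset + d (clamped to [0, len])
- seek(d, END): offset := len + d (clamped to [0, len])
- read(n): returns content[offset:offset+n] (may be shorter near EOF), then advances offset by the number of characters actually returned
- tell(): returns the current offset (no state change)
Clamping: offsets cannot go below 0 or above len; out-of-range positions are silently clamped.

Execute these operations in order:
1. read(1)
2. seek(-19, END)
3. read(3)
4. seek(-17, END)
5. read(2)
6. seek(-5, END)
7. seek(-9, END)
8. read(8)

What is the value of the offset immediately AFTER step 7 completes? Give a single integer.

After 1 (read(1)): returned 'G', offset=1
After 2 (seek(-19, END)): offset=0
After 3 (read(3)): returned 'GSI', offset=3
After 4 (seek(-17, END)): offset=2
After 5 (read(2)): returned 'IY', offset=4
After 6 (seek(-5, END)): offset=14
After 7 (seek(-9, END)): offset=10

Answer: 10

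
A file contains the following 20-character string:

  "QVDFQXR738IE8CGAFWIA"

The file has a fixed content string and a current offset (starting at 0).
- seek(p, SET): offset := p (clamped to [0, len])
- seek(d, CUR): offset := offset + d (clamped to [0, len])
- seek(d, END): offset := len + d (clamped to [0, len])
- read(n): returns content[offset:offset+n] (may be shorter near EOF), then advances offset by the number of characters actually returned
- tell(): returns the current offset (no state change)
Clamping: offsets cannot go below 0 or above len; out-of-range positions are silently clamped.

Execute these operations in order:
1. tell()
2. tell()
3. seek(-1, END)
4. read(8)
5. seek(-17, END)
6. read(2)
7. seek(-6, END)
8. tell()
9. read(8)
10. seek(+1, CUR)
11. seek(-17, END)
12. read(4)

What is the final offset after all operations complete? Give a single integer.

Answer: 7

Derivation:
After 1 (tell()): offset=0
After 2 (tell()): offset=0
After 3 (seek(-1, END)): offset=19
After 4 (read(8)): returned 'A', offset=20
After 5 (seek(-17, END)): offset=3
After 6 (read(2)): returned 'FQ', offset=5
After 7 (seek(-6, END)): offset=14
After 8 (tell()): offset=14
After 9 (read(8)): returned 'GAFWIA', offset=20
After 10 (seek(+1, CUR)): offset=20
After 11 (seek(-17, END)): offset=3
After 12 (read(4)): returned 'FQXR', offset=7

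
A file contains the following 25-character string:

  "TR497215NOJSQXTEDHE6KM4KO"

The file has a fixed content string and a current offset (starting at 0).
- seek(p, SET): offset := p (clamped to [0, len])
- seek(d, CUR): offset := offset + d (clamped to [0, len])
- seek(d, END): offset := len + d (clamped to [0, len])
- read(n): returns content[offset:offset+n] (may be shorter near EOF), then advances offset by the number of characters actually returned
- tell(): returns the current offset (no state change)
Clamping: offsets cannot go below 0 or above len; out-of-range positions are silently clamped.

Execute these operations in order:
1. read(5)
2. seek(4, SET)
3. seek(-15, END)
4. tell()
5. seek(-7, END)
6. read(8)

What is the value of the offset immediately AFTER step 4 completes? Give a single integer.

Answer: 10

Derivation:
After 1 (read(5)): returned 'TR497', offset=5
After 2 (seek(4, SET)): offset=4
After 3 (seek(-15, END)): offset=10
After 4 (tell()): offset=10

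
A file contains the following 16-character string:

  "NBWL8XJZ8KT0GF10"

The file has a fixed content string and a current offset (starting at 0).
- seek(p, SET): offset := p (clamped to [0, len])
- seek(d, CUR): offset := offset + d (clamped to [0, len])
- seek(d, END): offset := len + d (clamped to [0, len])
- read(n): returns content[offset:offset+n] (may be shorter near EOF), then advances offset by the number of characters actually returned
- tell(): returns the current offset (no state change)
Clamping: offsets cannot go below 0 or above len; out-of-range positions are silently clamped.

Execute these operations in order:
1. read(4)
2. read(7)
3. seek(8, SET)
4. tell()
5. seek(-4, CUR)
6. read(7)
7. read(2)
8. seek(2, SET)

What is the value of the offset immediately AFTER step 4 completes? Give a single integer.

After 1 (read(4)): returned 'NBWL', offset=4
After 2 (read(7)): returned '8XJZ8KT', offset=11
After 3 (seek(8, SET)): offset=8
After 4 (tell()): offset=8

Answer: 8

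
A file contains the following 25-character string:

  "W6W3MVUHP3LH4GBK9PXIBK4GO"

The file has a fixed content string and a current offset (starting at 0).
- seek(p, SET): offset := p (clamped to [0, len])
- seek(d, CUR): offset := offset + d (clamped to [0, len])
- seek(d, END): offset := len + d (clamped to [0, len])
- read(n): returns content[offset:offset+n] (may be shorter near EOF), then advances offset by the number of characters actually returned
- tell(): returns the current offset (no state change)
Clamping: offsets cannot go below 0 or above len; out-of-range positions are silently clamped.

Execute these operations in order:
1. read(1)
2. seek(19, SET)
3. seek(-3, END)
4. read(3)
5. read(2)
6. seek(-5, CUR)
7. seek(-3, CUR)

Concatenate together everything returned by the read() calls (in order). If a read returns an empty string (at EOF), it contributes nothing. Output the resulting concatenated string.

After 1 (read(1)): returned 'W', offset=1
After 2 (seek(19, SET)): offset=19
After 3 (seek(-3, END)): offset=22
After 4 (read(3)): returned '4GO', offset=25
After 5 (read(2)): returned '', offset=25
After 6 (seek(-5, CUR)): offset=20
After 7 (seek(-3, CUR)): offset=17

Answer: W4GO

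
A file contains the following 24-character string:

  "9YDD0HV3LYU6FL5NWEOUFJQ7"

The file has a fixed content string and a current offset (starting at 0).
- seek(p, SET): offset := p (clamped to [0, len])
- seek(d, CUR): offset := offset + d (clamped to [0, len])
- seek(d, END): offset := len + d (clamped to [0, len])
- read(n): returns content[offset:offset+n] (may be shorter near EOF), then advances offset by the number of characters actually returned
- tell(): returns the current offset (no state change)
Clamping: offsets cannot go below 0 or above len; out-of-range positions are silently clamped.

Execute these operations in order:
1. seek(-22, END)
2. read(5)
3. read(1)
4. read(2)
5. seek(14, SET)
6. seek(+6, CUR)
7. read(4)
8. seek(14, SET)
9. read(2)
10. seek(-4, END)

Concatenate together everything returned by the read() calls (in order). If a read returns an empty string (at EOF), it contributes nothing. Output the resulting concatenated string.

Answer: DD0HV3LYFJQ75N

Derivation:
After 1 (seek(-22, END)): offset=2
After 2 (read(5)): returned 'DD0HV', offset=7
After 3 (read(1)): returned '3', offset=8
After 4 (read(2)): returned 'LY', offset=10
After 5 (seek(14, SET)): offset=14
After 6 (seek(+6, CUR)): offset=20
After 7 (read(4)): returned 'FJQ7', offset=24
After 8 (seek(14, SET)): offset=14
After 9 (read(2)): returned '5N', offset=16
After 10 (seek(-4, END)): offset=20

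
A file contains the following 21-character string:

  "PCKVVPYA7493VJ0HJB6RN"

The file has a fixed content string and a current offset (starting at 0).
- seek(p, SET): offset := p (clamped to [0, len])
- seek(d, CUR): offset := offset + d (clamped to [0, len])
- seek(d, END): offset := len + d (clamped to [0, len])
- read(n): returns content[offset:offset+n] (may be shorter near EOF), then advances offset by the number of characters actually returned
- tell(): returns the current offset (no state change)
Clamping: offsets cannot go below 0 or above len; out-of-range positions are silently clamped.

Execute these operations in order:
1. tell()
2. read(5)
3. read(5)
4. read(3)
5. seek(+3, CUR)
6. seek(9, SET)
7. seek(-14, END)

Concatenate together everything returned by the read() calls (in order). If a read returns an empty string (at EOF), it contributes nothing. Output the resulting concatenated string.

After 1 (tell()): offset=0
After 2 (read(5)): returned 'PCKVV', offset=5
After 3 (read(5)): returned 'PYA74', offset=10
After 4 (read(3)): returned '93V', offset=13
After 5 (seek(+3, CUR)): offset=16
After 6 (seek(9, SET)): offset=9
After 7 (seek(-14, END)): offset=7

Answer: PCKVVPYA7493V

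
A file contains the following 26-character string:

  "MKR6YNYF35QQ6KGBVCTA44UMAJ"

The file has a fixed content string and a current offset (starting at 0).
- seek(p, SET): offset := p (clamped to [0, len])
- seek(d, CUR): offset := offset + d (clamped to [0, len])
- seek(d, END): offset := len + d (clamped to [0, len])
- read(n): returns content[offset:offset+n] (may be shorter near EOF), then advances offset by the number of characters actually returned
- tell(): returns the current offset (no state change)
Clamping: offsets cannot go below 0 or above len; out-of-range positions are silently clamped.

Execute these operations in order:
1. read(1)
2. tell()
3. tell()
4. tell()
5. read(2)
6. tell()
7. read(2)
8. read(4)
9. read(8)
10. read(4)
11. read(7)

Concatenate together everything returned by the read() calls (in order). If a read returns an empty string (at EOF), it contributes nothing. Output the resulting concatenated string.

After 1 (read(1)): returned 'M', offset=1
After 2 (tell()): offset=1
After 3 (tell()): offset=1
After 4 (tell()): offset=1
After 5 (read(2)): returned 'KR', offset=3
After 6 (tell()): offset=3
After 7 (read(2)): returned '6Y', offset=5
After 8 (read(4)): returned 'NYF3', offset=9
After 9 (read(8)): returned '5QQ6KGBV', offset=17
After 10 (read(4)): returned 'CTA4', offset=21
After 11 (read(7)): returned '4UMAJ', offset=26

Answer: MKR6YNYF35QQ6KGBVCTA44UMAJ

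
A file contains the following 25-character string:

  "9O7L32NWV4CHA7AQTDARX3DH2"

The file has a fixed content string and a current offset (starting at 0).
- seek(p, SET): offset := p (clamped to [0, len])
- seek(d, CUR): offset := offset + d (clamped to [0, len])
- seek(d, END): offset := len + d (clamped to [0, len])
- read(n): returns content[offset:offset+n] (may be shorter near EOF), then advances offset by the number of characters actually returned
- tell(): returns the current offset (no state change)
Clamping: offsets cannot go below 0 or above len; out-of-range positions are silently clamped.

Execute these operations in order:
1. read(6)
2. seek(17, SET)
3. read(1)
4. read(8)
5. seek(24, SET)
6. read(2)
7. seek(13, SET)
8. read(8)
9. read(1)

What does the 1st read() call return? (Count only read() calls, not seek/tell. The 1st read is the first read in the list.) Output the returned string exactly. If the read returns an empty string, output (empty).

Answer: 9O7L32

Derivation:
After 1 (read(6)): returned '9O7L32', offset=6
After 2 (seek(17, SET)): offset=17
After 3 (read(1)): returned 'D', offset=18
After 4 (read(8)): returned 'ARX3DH2', offset=25
After 5 (seek(24, SET)): offset=24
After 6 (read(2)): returned '2', offset=25
After 7 (seek(13, SET)): offset=13
After 8 (read(8)): returned '7AQTDARX', offset=21
After 9 (read(1)): returned '3', offset=22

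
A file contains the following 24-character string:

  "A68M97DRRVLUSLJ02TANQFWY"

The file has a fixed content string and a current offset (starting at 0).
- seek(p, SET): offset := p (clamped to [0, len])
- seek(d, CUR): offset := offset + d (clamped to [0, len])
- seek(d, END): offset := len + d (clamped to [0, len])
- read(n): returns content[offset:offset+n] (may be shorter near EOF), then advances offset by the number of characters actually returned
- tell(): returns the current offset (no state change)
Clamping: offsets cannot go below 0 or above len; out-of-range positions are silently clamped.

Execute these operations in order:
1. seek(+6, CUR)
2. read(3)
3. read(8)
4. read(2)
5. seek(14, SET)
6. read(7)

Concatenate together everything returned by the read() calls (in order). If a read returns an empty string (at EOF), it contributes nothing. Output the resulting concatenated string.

After 1 (seek(+6, CUR)): offset=6
After 2 (read(3)): returned 'DRR', offset=9
After 3 (read(8)): returned 'VLUSLJ02', offset=17
After 4 (read(2)): returned 'TA', offset=19
After 5 (seek(14, SET)): offset=14
After 6 (read(7)): returned 'J02TANQ', offset=21

Answer: DRRVLUSLJ02TAJ02TANQ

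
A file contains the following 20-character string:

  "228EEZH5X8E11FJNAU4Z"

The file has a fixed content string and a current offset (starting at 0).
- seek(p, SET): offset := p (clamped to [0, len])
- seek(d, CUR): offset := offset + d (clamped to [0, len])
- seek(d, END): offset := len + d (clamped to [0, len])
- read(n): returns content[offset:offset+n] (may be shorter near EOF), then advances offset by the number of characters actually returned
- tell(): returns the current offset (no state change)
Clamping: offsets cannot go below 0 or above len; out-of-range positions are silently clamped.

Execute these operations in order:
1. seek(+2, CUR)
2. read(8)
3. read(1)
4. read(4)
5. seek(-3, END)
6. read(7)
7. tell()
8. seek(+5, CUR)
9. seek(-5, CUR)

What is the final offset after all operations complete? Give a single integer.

After 1 (seek(+2, CUR)): offset=2
After 2 (read(8)): returned '8EEZH5X8', offset=10
After 3 (read(1)): returned 'E', offset=11
After 4 (read(4)): returned '11FJ', offset=15
After 5 (seek(-3, END)): offset=17
After 6 (read(7)): returned 'U4Z', offset=20
After 7 (tell()): offset=20
After 8 (seek(+5, CUR)): offset=20
After 9 (seek(-5, CUR)): offset=15

Answer: 15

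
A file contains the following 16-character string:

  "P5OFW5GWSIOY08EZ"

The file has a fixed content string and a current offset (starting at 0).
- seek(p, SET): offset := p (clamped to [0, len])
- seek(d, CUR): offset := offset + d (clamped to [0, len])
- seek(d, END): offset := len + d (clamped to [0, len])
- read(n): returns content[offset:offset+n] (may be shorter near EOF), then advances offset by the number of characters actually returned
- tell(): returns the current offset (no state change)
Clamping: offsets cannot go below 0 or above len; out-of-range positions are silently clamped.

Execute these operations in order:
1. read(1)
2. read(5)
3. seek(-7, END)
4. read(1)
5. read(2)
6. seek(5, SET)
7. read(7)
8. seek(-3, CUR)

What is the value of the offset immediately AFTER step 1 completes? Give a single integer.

After 1 (read(1)): returned 'P', offset=1

Answer: 1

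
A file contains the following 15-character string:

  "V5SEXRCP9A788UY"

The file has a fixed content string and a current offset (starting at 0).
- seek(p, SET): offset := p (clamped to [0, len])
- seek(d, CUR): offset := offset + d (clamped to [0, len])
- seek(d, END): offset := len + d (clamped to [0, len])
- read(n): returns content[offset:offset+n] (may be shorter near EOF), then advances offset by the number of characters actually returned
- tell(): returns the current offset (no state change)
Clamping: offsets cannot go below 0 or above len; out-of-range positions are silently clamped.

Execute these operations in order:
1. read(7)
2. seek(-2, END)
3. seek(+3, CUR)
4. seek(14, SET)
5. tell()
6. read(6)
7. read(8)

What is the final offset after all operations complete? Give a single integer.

Answer: 15

Derivation:
After 1 (read(7)): returned 'V5SEXRC', offset=7
After 2 (seek(-2, END)): offset=13
After 3 (seek(+3, CUR)): offset=15
After 4 (seek(14, SET)): offset=14
After 5 (tell()): offset=14
After 6 (read(6)): returned 'Y', offset=15
After 7 (read(8)): returned '', offset=15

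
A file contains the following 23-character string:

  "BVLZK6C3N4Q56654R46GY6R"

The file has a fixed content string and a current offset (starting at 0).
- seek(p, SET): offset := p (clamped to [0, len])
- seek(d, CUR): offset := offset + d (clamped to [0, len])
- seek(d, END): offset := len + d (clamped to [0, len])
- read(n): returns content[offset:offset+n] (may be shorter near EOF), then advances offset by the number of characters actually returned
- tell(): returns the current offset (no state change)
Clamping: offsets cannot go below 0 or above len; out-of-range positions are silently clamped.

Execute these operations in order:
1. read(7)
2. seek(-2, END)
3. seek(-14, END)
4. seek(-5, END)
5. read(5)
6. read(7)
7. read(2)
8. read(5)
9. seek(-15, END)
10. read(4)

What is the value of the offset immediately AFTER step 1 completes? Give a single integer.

Answer: 7

Derivation:
After 1 (read(7)): returned 'BVLZK6C', offset=7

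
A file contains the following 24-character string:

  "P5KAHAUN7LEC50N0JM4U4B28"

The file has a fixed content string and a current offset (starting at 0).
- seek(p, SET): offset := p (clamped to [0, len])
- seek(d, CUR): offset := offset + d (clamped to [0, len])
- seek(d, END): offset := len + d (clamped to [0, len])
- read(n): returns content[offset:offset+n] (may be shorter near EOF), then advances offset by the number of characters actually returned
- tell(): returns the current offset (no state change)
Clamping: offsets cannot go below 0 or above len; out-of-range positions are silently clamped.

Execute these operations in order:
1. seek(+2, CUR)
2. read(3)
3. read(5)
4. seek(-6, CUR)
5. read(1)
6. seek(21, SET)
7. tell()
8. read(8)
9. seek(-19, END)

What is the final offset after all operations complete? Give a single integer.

After 1 (seek(+2, CUR)): offset=2
After 2 (read(3)): returned 'KAH', offset=5
After 3 (read(5)): returned 'AUN7L', offset=10
After 4 (seek(-6, CUR)): offset=4
After 5 (read(1)): returned 'H', offset=5
After 6 (seek(21, SET)): offset=21
After 7 (tell()): offset=21
After 8 (read(8)): returned 'B28', offset=24
After 9 (seek(-19, END)): offset=5

Answer: 5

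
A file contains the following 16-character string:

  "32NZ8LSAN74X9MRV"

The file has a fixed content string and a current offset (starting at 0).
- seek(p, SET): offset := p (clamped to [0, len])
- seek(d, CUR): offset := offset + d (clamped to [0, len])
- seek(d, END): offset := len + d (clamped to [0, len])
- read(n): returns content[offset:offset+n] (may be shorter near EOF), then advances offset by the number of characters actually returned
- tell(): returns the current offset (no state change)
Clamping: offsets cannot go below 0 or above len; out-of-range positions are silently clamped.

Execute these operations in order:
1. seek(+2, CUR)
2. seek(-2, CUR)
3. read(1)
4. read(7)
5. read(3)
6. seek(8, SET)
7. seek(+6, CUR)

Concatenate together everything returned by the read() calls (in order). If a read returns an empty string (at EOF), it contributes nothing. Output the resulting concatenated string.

Answer: 32NZ8LSAN74

Derivation:
After 1 (seek(+2, CUR)): offset=2
After 2 (seek(-2, CUR)): offset=0
After 3 (read(1)): returned '3', offset=1
After 4 (read(7)): returned '2NZ8LSA', offset=8
After 5 (read(3)): returned 'N74', offset=11
After 6 (seek(8, SET)): offset=8
After 7 (seek(+6, CUR)): offset=14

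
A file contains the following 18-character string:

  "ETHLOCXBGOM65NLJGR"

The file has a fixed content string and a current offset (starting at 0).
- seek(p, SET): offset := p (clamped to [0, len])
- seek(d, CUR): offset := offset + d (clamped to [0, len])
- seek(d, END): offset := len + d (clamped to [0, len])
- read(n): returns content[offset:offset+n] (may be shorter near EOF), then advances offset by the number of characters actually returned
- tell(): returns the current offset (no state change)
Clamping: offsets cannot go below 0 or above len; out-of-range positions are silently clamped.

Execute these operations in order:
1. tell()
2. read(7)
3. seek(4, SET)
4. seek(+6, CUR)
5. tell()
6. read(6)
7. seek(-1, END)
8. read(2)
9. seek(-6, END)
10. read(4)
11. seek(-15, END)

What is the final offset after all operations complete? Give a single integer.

After 1 (tell()): offset=0
After 2 (read(7)): returned 'ETHLOCX', offset=7
After 3 (seek(4, SET)): offset=4
After 4 (seek(+6, CUR)): offset=10
After 5 (tell()): offset=10
After 6 (read(6)): returned 'M65NLJ', offset=16
After 7 (seek(-1, END)): offset=17
After 8 (read(2)): returned 'R', offset=18
After 9 (seek(-6, END)): offset=12
After 10 (read(4)): returned '5NLJ', offset=16
After 11 (seek(-15, END)): offset=3

Answer: 3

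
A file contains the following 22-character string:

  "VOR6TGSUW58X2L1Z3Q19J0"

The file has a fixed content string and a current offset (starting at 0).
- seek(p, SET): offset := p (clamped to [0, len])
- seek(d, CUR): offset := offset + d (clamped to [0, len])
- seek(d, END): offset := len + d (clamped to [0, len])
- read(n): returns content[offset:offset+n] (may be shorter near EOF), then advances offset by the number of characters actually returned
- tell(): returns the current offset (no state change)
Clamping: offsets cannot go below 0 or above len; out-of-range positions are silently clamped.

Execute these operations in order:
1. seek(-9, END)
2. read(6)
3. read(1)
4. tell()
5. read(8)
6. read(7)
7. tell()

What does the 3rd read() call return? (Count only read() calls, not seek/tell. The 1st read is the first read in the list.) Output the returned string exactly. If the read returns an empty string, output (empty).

Answer: J0

Derivation:
After 1 (seek(-9, END)): offset=13
After 2 (read(6)): returned 'L1Z3Q1', offset=19
After 3 (read(1)): returned '9', offset=20
After 4 (tell()): offset=20
After 5 (read(8)): returned 'J0', offset=22
After 6 (read(7)): returned '', offset=22
After 7 (tell()): offset=22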